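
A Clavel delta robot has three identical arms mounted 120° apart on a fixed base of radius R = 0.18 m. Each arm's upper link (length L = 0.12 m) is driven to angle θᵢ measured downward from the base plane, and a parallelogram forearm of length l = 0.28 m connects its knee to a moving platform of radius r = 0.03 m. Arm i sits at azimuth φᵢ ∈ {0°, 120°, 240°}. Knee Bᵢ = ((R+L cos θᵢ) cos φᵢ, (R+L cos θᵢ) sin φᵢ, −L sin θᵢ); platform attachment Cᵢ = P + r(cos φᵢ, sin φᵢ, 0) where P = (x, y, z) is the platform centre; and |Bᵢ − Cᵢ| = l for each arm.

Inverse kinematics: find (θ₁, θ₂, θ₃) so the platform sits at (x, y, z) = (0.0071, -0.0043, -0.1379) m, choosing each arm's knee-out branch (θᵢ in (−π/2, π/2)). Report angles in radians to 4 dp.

arm 1 (φ=0.0°): x'=0.0071, y'=-0.0043
  e−x'=0.1429;  (l²−L²−(e−x')²−y'²−z²)/2L = 0.1023
  θ1 = atan2(B,A) + arccos(C/0.1986) = 0.2622
rotate P by −φ2: (-0.0073, -0.0040, -0.1379)
  A cos θ + B sin θ = C:  0.1573·cos θ + -0.1379·sin θ = 0.0843
  √(A²+B²)=0.2092;  θ2 = -0.7199+1.1560 ≈ 0.4361
arm 3 (φ=240.0°): x'=0.0002, y'=0.0083
  e−x'=0.1498;  (l²−L²−(e−x')²−y'²−z²)/2L = 0.0936
  θ3 = atan2(B,A) + arccos(C/0.2036) = 0.3491

θ₁ = 0.2622, θ₂ = 0.4361, θ₃ = 0.3491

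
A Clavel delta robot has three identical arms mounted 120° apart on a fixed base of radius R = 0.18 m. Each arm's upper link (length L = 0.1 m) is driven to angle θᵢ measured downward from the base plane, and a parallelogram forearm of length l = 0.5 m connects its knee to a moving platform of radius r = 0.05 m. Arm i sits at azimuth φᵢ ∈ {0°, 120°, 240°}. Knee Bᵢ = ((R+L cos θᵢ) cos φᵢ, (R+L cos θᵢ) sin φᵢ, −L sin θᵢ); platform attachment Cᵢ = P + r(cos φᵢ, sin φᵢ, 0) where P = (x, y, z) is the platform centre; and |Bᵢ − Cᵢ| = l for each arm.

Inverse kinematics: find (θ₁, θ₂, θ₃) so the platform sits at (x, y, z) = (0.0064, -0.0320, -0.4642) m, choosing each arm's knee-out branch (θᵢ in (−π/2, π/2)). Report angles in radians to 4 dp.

θ₁ = 0.1746, θ₂ = 0.3488, θ₃ = 0.0873

rotate P by −φ1: (0.0064, -0.0320, -0.4642)
  A=0.1236, B=-0.4642, C=(l²−L²−A²−y'²−z²)/(2L)=0.0411
  γ=atan2(-0.4642,0.1236)=-1.3106;  ψ=arccos(0.0855)=1.4852;  θ1=γ+ψ≈0.1746
arm 2 (φ=120.0°): x'=-0.0309, y'=0.0105
  A cos θ + B sin θ = C:  0.1609·cos θ + -0.4642·sin θ = -0.0074
  √(A²+B²)=0.4913;  θ2 = -1.2371+1.5859 ≈ 0.3488
φ3=240.0° → target in arm frame (0.0245, 0.0215)
  A=0.1055, B=-0.4642, C=(l²−L²−A²−y'²−z²)/(2L)=0.0646
  γ=atan2(-0.4642,0.1055)=-1.3473;  ψ=arccos(0.1358)=1.4346;  θ3=γ+ψ≈0.0873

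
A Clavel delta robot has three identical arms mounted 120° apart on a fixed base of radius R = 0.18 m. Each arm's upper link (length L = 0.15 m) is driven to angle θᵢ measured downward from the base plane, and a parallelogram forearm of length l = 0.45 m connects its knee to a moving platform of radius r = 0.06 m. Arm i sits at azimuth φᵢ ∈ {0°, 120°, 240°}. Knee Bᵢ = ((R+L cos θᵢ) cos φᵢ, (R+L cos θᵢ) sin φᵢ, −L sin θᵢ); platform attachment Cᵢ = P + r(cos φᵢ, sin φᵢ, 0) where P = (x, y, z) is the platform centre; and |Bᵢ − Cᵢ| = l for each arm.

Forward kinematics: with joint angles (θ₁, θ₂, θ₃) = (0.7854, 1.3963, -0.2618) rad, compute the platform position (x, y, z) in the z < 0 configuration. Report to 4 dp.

O1 = (0.2261·cos0.0°, 0.2261·sin0.0°, -0.1061) = (0.2261, 0.0000, -0.1061)
φ2=120.0°: virtual centre (-0.0730, 0.1265, -0.1477), radius l
arm 3 at φ=240.0°: ρ3 = 0.2649;  O3 = (-0.1324, -0.2294, 0.0388)
subtract pairs → two planes through P
linear system: -0.5982x+0.2530y = -0.0192−-0.0833z; -0.7170x+-0.4588y = 0.0093−0.2898z
Cramer: x(z) = 0.0142+0.0770z;  y(z) = -0.0424+0.5113z
quadratic in z: (1.2674)z²+(0.1361)z+(-0.1445)=0, √Δ=0.8668 → z ∈ {-0.3957, 0.2883}; z = -0.3957 (taking z<0)
x = -0.0163, y = -0.2448

(-0.0163, -0.2448, -0.3957)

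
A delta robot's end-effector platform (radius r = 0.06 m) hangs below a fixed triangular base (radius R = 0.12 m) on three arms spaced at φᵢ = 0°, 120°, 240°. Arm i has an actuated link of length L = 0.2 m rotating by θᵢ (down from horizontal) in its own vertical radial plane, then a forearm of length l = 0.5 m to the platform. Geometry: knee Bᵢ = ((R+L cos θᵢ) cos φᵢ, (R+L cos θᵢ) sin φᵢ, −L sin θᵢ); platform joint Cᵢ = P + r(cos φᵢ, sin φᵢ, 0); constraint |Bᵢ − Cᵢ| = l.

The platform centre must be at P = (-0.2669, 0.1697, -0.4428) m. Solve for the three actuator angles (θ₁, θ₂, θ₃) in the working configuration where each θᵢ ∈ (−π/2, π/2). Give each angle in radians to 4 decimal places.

θ₁ = 1.2218, θ₂ = -0.1746, θ₃ = 0.6982

rotate P by −φ1: (-0.2669, 0.1697, -0.4428)
  A cos θ + B sin θ = C:  0.3269·cos θ + -0.4428·sin θ = -0.3043
  √(A²+B²)=0.5504;  θ1 = -0.9349+2.1567 ≈ 1.2218
φ2=120.0° → target in arm frame (0.2804, 0.1463)
  e−x'=-0.2204;  (l²−L²−(e−x')²−y'²−z²)/2L = -0.1401
  √(A²+B²)=0.4946;  θ2 = -2.0327+1.8581 ≈ -0.1746
φ3=240.0° → target in arm frame (-0.0135, -0.3160)
  e−x'=0.0735;  (l²−L²−(e−x')²−y'²−z²)/2L = -0.2283
  θ3 = atan2(B,A) + arccos(C/0.4489) = 0.6982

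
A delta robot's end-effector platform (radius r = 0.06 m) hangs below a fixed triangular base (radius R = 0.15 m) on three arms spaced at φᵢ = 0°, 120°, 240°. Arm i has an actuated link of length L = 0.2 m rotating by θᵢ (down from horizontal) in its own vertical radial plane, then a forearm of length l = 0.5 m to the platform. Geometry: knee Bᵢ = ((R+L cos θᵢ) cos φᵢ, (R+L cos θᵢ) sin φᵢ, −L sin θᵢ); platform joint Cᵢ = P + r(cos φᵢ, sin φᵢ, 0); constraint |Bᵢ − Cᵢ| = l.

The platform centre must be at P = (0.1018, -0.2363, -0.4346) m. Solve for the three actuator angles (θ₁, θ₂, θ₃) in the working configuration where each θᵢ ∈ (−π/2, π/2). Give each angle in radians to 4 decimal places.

θ₁ = 0.1746, θ₂ = 1.1346, θ₃ = 0.0000

φ1=0.0° → target in arm frame (0.1018, -0.2363)
  A=-0.0118, B=-0.4346, C=(l²−L²−A²−y'²−z²)/(2L)=-0.0871
  θ1 = atan2(B,A) + arccos(C/0.4348) = 0.1746
rotate P by −φ2: (-0.2555, 0.0300, -0.4346)
  A=0.3455, B=-0.4346, C=(l²−L²−A²−y'²−z²)/(2L)=-0.2479
  θ2 = atan2(B,A) + arccos(C/0.5552) = 1.1346
rotate P by −φ3: (0.1537, 0.2063, -0.4346)
  A cos θ + B sin θ = C:  -0.0637·cos θ + -0.4346·sin θ = -0.0638
  γ=atan2(-0.4346,-0.0637)=-1.7164;  ψ=arccos(-0.1452)=1.7165;  θ3=γ+ψ≈0.0000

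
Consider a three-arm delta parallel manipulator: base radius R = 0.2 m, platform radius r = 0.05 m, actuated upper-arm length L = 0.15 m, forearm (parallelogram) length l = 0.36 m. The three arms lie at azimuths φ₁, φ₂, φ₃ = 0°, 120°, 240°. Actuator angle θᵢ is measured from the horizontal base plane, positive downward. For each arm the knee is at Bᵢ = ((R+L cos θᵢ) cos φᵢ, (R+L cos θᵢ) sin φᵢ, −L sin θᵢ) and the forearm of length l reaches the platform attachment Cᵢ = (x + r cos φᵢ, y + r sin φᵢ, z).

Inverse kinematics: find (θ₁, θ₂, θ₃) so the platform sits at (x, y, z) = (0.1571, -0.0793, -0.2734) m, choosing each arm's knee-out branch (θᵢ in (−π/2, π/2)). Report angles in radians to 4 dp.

θ₁ = -0.3486, θ₂ = 1.3962, θ₃ = 0.7854

φ1=0.0° → target in arm frame (0.1571, -0.0793)
  A=-0.0071, B=-0.2734, C=(l²−L²−A²−y'²−z²)/(2L)=0.0867
  √(A²+B²)=0.2735;  θ1 = -1.5968+1.2482 ≈ -0.3486
φ2=120.0° → target in arm frame (-0.1472, -0.0964)
  A cos θ + B sin θ = C:  0.2972·cos θ + -0.2734·sin θ = -0.2176
  √(A²+B²)=0.4038;  θ2 = -0.7437+2.1399 ≈ 1.3962
φ3=240.0° → target in arm frame (-0.0099, 0.1757)
  A=0.1599, B=-0.2734, C=(l²−L²−A²−y'²−z²)/(2L)=-0.0803
  √(A²+B²)=0.3167;  θ3 = -1.0417+1.8270 ≈ 0.7854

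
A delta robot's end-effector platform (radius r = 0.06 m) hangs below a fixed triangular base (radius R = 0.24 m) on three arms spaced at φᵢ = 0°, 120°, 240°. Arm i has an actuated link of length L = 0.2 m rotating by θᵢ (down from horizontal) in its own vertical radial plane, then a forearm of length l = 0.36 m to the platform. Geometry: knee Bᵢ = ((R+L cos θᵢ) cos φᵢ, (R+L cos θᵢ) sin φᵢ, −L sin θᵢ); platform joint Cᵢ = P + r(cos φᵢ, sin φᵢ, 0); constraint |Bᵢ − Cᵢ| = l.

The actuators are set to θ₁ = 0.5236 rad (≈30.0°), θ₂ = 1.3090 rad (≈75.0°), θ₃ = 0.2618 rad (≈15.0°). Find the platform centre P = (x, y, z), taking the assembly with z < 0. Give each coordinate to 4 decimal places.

S1 = (0.3532·cos0.0°, 0.3532·sin0.0°, -0.1000) = (0.3532, 0.0000, -0.1000)
φ2=120.0°: virtual centre (-0.1159, 0.2007, -0.1932), radius l
φ3=240.0°: virtual centre (-0.1866, -0.3232, -0.0518), radius l
eliminate P² terms by subtracting sphere 1 from 2 and 3
[-0.9382 0.4014 -0.1864]·P = -0.0437;  [-1.0796 -0.6464 0.0965]·P = 0.0072
det = 1.0398;  x = 0.0244+-0.0786z,  y = -0.0519+0.2805z
sphere 1 gives Az²+Bz+C=0 with A=1.0849, B=0.2226, C=-0.0088;  B²−4AC=0.0877;  roots -0.2391, 0.0339;  negative root z = -0.2391
x = 0.0432, y = -0.1190

(0.0432, -0.1190, -0.2391)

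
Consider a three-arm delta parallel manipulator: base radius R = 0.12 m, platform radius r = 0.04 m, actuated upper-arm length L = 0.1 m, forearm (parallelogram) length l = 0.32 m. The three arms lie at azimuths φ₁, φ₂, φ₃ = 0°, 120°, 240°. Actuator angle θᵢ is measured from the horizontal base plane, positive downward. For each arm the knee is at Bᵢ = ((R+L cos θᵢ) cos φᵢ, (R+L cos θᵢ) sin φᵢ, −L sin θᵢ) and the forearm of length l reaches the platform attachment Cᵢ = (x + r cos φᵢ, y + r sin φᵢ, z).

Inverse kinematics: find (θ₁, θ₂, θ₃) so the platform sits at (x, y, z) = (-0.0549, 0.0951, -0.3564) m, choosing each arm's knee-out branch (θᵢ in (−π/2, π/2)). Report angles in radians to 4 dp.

θ₁ = 1.3089, θ₂ = 0.4360, θ₃ = 1.3089

φ1=0.0° → target in arm frame (-0.0549, 0.0951)
  e−x'=0.1349;  (l²−L²−(e−x')²−y'²−z²)/2L = -0.3093
  √(A²+B²)=0.3811;  θ1 = -1.2090+2.5178 ≈ 1.3089
rotate P by −φ2: (0.1098, 0.0000, -0.3564)
  A cos θ + B sin θ = C:  -0.0298·cos θ + -0.3564·sin θ = -0.1775
  γ=atan2(-0.3564,-0.0298)=-1.6542;  ψ=arccos(-0.4964)=2.0903;  θ2=γ+ψ≈0.4360
φ3=240.0° → target in arm frame (-0.0549, -0.0951)
  e−x'=0.1349;  (l²−L²−(e−x')²−y'²−z²)/2L = -0.3093
  γ=atan2(-0.3564,0.1349)=-1.2089;  ψ=arccos(-0.8117)=2.5179;  θ3=γ+ψ≈1.3089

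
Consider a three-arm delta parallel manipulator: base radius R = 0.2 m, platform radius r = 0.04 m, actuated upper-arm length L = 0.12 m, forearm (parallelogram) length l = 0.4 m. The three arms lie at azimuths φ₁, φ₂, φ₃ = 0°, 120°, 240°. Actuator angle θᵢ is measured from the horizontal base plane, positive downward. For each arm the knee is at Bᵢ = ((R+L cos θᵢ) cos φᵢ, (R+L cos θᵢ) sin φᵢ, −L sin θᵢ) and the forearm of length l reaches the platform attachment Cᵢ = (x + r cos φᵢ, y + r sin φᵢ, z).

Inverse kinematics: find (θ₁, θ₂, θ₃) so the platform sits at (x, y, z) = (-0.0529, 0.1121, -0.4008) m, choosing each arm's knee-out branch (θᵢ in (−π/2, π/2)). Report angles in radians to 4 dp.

θ₁ = 1.2220, θ₂ = 0.2621, θ₃ = 1.3092

rotate P by −φ1: (-0.0529, 0.1121, -0.4008)
  A cos θ + B sin θ = C:  0.2129·cos θ + -0.4008·sin θ = -0.3039
  √(A²+B²)=0.4538;  θ1 = -1.0825+2.3045 ≈ 1.2220
φ2=120.0° → target in arm frame (0.1235, -0.0102)
  A=0.0365, B=-0.4008, C=(l²−L²−A²−y'²−z²)/(2L)=-0.0686
  γ=atan2(-0.4008,0.0365)=-1.4801;  ψ=arccos(-0.1706)=1.7422;  θ2=γ+ψ≈0.2621
arm 3 (φ=240.0°): x'=-0.0706, y'=-0.1019
  A cos θ + B sin θ = C:  0.2306·cos θ + -0.4008·sin θ = -0.3275
  γ=atan2(-0.4008,0.2306)=-1.0486;  ψ=arccos(-0.7083)=2.3579;  θ3=γ+ψ≈1.3092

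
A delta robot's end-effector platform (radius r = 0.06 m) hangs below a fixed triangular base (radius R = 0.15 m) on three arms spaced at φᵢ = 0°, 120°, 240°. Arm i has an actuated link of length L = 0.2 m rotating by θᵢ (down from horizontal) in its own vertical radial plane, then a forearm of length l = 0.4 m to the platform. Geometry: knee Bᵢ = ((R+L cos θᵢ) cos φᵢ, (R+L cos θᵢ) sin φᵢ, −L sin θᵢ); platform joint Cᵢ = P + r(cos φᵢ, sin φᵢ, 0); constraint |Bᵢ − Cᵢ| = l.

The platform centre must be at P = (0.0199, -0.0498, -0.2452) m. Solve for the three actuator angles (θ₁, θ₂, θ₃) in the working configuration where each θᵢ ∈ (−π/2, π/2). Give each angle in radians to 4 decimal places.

θ₁ = -0.2620, θ₂ = 0.1744, θ₃ = -0.3487

arm 1 (φ=0.0°): x'=0.0199, y'=-0.0498
  A cos θ + B sin θ = C:  0.0701·cos θ + -0.2452·sin θ = 0.1312
  θ1 = atan2(B,A) + arccos(C/0.2550) = -0.2620
arm 2 (φ=120.0°): x'=-0.0531, y'=0.0077
  e−x'=0.1431;  (l²−L²−(e−x')²−y'²−z²)/2L = 0.0984
  θ2 = atan2(B,A) + arccos(C/0.2839) = 0.1744
φ3=240.0° → target in arm frame (0.0332, 0.0421)
  A=0.0568, B=-0.2452, C=(l²−L²−A²−y'²−z²)/(2L)=0.1372
  γ=atan2(-0.2452,0.0568)=-1.3431;  ψ=arccos(0.5450)=0.9944;  θ3=γ+ψ≈-0.3487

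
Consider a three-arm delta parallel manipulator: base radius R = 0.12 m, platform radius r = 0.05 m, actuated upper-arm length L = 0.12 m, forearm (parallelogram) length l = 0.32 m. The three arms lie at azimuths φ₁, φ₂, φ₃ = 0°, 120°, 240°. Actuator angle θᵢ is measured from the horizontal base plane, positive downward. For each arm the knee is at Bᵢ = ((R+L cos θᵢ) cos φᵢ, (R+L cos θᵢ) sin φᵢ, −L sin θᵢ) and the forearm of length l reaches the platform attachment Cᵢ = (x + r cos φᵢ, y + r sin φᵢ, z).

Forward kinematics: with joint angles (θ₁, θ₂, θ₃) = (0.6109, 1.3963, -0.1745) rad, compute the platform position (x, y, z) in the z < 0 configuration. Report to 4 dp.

(0.0189, -0.1915, -0.2772)

S1 = (0.1683·cos0.0°, 0.1683·sin0.0°, -0.0688) = (0.1683, 0.0000, -0.0688)
S2 = (0.0908·cos120.0°, 0.0908·sin120.0°, -0.1182) = (-0.0454, 0.0787, -0.1182)
arm 3 at φ=240.0°: (R−r)+L cos θ3 = 0.1882;  S3 = (-0.0941, -0.1630, 0.0208)
subtract pairs → two planes through P
linear system: -0.4274x+0.1573y = -0.0108−-0.0987z; -0.5248x+-0.3259y = 0.0028−0.1793z
Cramer: x(z) = 0.0140-0.0178z;  y(z) = -0.0310+0.5789z
into |P−S₁|² = l²: 1.3354z² + 0.1073z + -0.0729 = 0;  Δ = 0.4008;  z = -0.2772 or 0.1969 → z<0 root = -0.2772
x = 0.0189, y = -0.1915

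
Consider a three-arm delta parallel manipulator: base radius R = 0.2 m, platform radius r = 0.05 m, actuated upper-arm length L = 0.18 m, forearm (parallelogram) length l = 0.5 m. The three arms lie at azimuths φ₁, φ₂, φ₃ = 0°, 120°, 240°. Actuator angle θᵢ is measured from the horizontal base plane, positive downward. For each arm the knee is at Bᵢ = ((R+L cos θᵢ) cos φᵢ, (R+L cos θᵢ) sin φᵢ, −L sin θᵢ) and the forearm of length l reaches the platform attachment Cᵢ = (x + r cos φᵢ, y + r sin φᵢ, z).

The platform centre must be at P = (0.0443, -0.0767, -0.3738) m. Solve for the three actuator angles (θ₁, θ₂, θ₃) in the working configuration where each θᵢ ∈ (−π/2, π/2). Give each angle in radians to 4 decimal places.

θ₁ = -0.1743, θ₂ = 0.4364, θ₃ = -0.1742

rotate P by −φ1: (0.0443, -0.0767, -0.3738)
  e−x'=0.1057;  (l²−L²−(e−x')²−y'²−z²)/2L = 0.1689
  θ1 = atan2(B,A) + arccos(C/0.3885) = -0.1743
rotate P by −φ2: (-0.0886, 0.0000, -0.3738)
  e−x'=0.2386;  (l²−L²−(e−x')²−y'²−z²)/2L = 0.0582
  √(A²+B²)=0.4434;  θ2 = -1.0027+1.4391 ≈ 0.4364
arm 3 (φ=240.0°): x'=0.0443, y'=0.0767
  A=0.1057, B=-0.3738, C=(l²−L²−A²−y'²−z²)/(2L)=0.1689
  γ=atan2(-0.3738,0.1057)=-1.2952;  ψ=arccos(0.4348)=1.1209;  θ3=γ+ψ≈-0.1742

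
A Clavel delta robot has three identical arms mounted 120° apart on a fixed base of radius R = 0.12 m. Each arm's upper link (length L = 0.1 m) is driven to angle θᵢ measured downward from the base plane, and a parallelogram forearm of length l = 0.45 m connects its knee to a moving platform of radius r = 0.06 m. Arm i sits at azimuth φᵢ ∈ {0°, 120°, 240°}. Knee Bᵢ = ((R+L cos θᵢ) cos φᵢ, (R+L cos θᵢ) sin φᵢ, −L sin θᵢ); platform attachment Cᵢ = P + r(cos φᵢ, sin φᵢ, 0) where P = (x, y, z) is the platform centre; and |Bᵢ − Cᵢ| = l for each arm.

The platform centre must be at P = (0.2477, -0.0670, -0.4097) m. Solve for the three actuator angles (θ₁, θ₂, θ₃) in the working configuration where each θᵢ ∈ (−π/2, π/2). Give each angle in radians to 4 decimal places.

arm 1 (φ=0.0°): x'=0.2477, y'=-0.0670
  A=-0.1877, B=-0.4097, C=(l²−L²−A²−y'²−z²)/(2L)=-0.0754
  √(A²+B²)=0.4506;  θ1 = -2.0004+1.7388 ≈ -0.2616
rotate P by −φ2: (-0.1819, -0.1810, -0.4097)
  e−x'=0.2419;  (l²−L²−(e−x')²−y'²−z²)/2L = -0.3331
  √(A²+B²)=0.4758;  θ2 = -1.0375+2.3464 ≈ 1.3089
φ3=240.0° → target in arm frame (-0.0658, 0.2480)
  A=0.1258, B=-0.4097, C=(l²−L²−A²−y'²−z²)/(2L)=-0.2635
  θ3 = atan2(B,A) + arccos(C/0.4286) = 0.9601

θ₁ = -0.2616, θ₂ = 1.3089, θ₃ = 0.9601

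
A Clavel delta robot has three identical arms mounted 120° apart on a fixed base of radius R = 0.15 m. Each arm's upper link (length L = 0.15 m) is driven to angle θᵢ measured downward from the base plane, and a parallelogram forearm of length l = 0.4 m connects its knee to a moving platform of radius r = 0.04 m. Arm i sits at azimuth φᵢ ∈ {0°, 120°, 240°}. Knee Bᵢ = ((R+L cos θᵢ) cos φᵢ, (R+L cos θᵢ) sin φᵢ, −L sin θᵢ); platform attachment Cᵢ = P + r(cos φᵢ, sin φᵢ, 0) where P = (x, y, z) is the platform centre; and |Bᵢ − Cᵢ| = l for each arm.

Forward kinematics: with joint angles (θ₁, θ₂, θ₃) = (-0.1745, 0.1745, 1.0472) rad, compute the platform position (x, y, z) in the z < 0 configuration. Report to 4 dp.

φ1=0.0°: virtual centre (0.2577, 0.0000, 0.0260), radius l
arm 2 at φ=120.0°: e+L cos θ2 = 0.2577;  O2 = (-0.1289, 0.2232, -0.0260)
φ3=240.0°: virtual centre (-0.0925, -0.1602, -0.1299), radius l
subtract pairs → two planes through P
plane₁₂: -0.7732x+0.4464y+-0.1042z = 0.0000
det = 0.5604;  x = 0.0127+-0.3080z,  y = 0.0221+-0.3001z
quadratic in z: (1.1849)z²+(0.0856)z+(-0.0988)=0, √Δ=0.6897 → z ∈ {-0.3271, 0.2549}; z = -0.3271 (taking z<0)
x = 0.1135, y = 0.1202

(0.1135, 0.1202, -0.3271)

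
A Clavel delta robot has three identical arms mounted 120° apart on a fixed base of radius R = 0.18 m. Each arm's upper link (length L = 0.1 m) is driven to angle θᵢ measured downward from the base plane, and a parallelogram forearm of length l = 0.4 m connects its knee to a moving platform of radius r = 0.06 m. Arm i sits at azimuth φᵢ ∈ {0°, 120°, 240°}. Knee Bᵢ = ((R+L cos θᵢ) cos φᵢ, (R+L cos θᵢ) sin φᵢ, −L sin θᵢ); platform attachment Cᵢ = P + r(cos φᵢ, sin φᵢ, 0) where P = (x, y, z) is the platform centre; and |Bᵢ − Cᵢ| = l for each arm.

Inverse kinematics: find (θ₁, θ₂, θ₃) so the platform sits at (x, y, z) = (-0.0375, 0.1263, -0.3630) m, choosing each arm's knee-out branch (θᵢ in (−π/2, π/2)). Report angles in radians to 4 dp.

φ1=0.0° → target in arm frame (-0.0375, 0.1263)
  A=0.1575, B=-0.3630, C=(l²−L²−A²−y'²−z²)/(2L)=-0.1126
  √(A²+B²)=0.3957;  θ1 = -1.1614+1.8594 ≈ 0.6980
φ2=120.0° → target in arm frame (0.1281, -0.0307)
  e−x'=-0.0081;  (l²−L²−(e−x')²−y'²−z²)/2L = 0.0861
  √(A²+B²)=0.3631;  θ2 = -1.5932+1.3313 ≈ -0.2619
φ3=240.0° → target in arm frame (-0.0906, -0.0956)
  e−x'=0.2106;  (l²−L²−(e−x')²−y'²−z²)/2L = -0.1764
  γ=atan2(-0.3630,0.2106)=-1.0450;  ψ=arccos(-0.4203)=2.0046;  θ3=γ+ψ≈0.9595

θ₁ = 0.6980, θ₂ = -0.2619, θ₃ = 0.9595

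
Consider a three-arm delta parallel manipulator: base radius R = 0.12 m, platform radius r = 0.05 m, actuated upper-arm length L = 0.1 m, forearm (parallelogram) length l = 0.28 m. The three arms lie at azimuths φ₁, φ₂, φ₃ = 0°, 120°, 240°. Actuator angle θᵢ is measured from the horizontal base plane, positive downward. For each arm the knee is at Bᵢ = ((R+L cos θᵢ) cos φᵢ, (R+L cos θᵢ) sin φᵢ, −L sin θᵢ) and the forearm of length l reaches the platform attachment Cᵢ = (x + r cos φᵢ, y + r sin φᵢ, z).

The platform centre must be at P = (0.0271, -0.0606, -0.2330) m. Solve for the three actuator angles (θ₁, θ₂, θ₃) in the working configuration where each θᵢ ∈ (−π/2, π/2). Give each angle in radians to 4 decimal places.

θ₁ = -0.0004, θ₂ = 0.6108, θ₃ = -0.0873

arm 1 (φ=0.0°): x'=0.0271, y'=-0.0606
  A=0.0429, B=-0.2330, C=(l²−L²−A²−y'²−z²)/(2L)=0.0430
  θ1 = atan2(B,A) + arccos(C/0.2369) = -0.0004
rotate P by −φ2: (-0.0660, 0.0068, -0.2330)
  e−x'=0.1360;  (l²−L²−(e−x')²−y'²−z²)/2L = -0.0222
  θ2 = atan2(B,A) + arccos(C/0.2698) = 0.6108
rotate P by −φ3: (0.0389, 0.0538, -0.2330)
  e−x'=0.0311;  (l²−L²−(e−x')²−y'²−z²)/2L = 0.0513
  θ3 = atan2(B,A) + arccos(C/0.2351) = -0.0873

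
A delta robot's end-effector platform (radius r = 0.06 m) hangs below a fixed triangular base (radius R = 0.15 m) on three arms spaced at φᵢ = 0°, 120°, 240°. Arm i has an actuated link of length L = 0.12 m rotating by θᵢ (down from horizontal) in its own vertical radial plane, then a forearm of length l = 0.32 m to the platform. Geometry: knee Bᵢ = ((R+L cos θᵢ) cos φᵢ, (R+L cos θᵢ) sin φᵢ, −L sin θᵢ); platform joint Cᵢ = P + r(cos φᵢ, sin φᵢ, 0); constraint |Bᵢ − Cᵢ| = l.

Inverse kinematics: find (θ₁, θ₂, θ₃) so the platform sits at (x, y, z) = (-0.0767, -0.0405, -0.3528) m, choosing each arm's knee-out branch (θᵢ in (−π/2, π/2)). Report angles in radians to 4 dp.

θ₁ = 1.2220, θ₂ = 0.8729, θ₃ = 0.5234

rotate P by −φ1: (-0.0767, -0.0405, -0.3528)
  A=0.1667, B=-0.3528, C=(l²−L²−A²−y'²−z²)/(2L)=-0.2746
  γ=atan2(-0.3528,0.1667)=-1.1294;  ψ=arccos(-0.7037)=2.3513;  θ1=γ+ψ≈1.2220
rotate P by −φ2: (0.0033, 0.0867, -0.3528)
  A=0.0867, B=-0.3528, C=(l²−L²−A²−y'²−z²)/(2L)=-0.2146
  θ2 = atan2(B,A) + arccos(C/0.3633) = 0.8729
arm 3 (φ=240.0°): x'=0.0734, y'=-0.0462
  e−x'=0.0166;  (l²−L²−(e−x')²−y'²−z²)/2L = -0.1620
  θ3 = atan2(B,A) + arccos(C/0.3532) = 0.5234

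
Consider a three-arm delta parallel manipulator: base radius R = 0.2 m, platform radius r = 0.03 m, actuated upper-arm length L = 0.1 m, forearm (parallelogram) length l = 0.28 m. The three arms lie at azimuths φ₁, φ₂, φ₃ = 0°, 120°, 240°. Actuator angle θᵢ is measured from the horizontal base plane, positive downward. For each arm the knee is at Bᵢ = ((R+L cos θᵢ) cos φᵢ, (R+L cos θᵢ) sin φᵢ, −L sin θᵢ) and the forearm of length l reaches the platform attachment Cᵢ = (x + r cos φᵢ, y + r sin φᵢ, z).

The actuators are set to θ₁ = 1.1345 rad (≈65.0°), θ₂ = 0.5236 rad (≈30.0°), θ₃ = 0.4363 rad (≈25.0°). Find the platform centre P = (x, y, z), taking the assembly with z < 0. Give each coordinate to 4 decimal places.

(-0.0482, -0.0047, -0.1932)

φ1=0.0°: virtual centre (0.2123, 0.0000, -0.0906), radius l
arm 2 at φ=120.0°: e+L cos θ2 = 0.2566;  O2 = (-0.1283, 0.2222, -0.0500)
φ3=240.0°: virtual centre (-0.1303, -0.2257, -0.0423), radius l
subtract pairs → two planes through P
plane₁₂: -0.6811x+0.4444y+0.0813z = 0.0151
det = 0.6120;  x = -0.0231+0.1302z,  y = -0.0014+0.0167z
sphere 1 gives Az²+Bz+C=0 with A=1.0172, B=0.1199, C=-0.0148;  B²−4AC=0.0746;  roots -0.1932, 0.0753;  negative root z = -0.1932
x = -0.0482, y = -0.0047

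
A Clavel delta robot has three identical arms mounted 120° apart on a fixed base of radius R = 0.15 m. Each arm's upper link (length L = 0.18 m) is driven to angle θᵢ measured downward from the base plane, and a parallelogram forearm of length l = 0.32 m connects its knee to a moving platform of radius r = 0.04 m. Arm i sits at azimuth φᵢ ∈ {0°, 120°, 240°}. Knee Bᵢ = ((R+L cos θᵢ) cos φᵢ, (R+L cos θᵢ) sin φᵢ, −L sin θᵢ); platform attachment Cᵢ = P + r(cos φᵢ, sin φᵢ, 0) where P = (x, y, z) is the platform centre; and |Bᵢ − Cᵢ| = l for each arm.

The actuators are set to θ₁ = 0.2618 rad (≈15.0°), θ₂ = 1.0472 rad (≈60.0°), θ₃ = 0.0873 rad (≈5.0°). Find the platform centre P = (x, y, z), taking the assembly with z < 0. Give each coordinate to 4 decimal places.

S1 = (0.2839·cos0.0°, 0.2839·sin0.0°, -0.0466) = (0.2839, 0.0000, -0.0466)
arm 2 at φ=120.0°: (R−r)+L cos θ2 = 0.2000;  S2 = (-0.1000, 0.1732, -0.1559)
φ3=240.0°: virtual centre (-0.1447, -0.2506, -0.0157), radius l
|S₂|²−|S₁|² = -0.0185;  |S₃|²−|S₁|² = 0.0012
linear system: -0.7677x+0.3464y = -0.0185−-0.2186z; -0.8570x+-0.5011y = 0.0012−0.0618z
Cramer: x(z) = 0.0130-0.1293z;  y(z) = -0.0245+0.3445z
quadratic in z: (1.1354)z²+(0.1463)z+(-0.0262)=0, √Δ=0.3749 → z ∈ {-0.2295, 0.1007}; z = -0.2295 (taking z<0)
x = 0.0426, y = -0.1036

(0.0426, -0.1036, -0.2295)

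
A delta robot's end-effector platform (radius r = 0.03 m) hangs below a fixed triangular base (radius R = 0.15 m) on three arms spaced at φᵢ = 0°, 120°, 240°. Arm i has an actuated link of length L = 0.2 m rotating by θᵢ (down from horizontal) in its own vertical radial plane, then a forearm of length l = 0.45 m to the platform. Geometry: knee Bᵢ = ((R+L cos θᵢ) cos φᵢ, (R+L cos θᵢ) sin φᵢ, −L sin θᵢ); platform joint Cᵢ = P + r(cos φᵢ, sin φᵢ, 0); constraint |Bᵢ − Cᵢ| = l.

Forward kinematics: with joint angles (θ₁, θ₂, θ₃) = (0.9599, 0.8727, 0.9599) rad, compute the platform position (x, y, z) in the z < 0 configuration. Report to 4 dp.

centre 1 = (0.2347·cos0.0°, 0.2347·sin0.0°, -0.1638) = (0.2347, 0.0000, -0.1638)
arm 2 at φ=120.0°: (R−r)+L cos θ2 = 0.2486;  centre 2 = (-0.1243, 0.2153, -0.1532)
arm 3 at φ=240.0°: (R−r)+L cos θ3 = 0.2347;  centre 3 = (-0.1174, -0.2033, -0.1638)
subtract pairs → two planes through P
linear system: -0.7180x+0.4305y = 0.0033−0.0212z; -0.7042x+-0.4065y = 0.0000−0.0000z
Cramer: x(z) = -0.0023+0.0145z;  y(z) = 0.0039-0.0251z
sphere 1 gives Az²+Bz+C=0 with A=1.0008, B=0.3206, C=-0.1195;  B²−4AC=0.5811;  roots -0.5410, 0.2207;  negative root z = -0.5410
x = -0.0101, y = 0.0175

(-0.0101, 0.0175, -0.5410)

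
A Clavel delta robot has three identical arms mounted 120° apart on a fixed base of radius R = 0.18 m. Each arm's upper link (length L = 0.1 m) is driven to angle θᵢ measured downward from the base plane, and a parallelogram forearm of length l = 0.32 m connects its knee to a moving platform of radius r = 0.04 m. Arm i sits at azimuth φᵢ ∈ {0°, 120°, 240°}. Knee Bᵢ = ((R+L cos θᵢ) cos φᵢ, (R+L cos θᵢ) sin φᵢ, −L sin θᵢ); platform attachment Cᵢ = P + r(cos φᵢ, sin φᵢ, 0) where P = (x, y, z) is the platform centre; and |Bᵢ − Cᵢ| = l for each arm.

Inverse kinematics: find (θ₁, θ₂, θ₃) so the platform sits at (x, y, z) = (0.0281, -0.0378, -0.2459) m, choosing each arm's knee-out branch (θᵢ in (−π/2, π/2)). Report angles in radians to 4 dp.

arm 1 (φ=0.0°): x'=0.0281, y'=-0.0378
  A=0.1119, B=-0.2459, C=(l²−L²−A²−y'²−z²)/(2L)=0.0899
  θ1 = atan2(B,A) + arccos(C/0.2702) = 0.0878
rotate P by −φ2: (-0.0468, -0.0054, -0.2459)
  A=0.1868, B=-0.2459, C=(l²−L²−A²−y'²−z²)/(2L)=-0.0149
  θ2 = atan2(B,A) + arccos(C/0.3088) = 0.6980
φ3=240.0° → target in arm frame (0.0187, 0.0432)
  A=0.1213, B=-0.2459, C=(l²−L²−A²−y'²−z²)/(2L)=0.0767
  √(A²+B²)=0.2742;  θ3 = -1.1125+1.2872 ≈ 0.1747

θ₁ = 0.0878, θ₂ = 0.6980, θ₃ = 0.1747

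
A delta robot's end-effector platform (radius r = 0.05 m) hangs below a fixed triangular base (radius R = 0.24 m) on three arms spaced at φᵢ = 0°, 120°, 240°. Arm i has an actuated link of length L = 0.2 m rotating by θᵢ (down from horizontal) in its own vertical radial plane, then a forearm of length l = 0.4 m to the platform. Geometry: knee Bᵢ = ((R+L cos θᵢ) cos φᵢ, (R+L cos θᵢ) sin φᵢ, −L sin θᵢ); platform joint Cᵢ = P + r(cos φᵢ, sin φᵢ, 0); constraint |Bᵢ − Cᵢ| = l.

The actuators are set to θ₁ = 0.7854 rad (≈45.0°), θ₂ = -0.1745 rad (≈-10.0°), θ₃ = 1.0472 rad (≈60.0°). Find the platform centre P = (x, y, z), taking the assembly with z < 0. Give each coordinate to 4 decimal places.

(-0.0302, 0.1217, -0.2616)

S1 = (0.3314·cos0.0°, 0.3314·sin0.0°, -0.1414) = (0.3314, 0.0000, -0.1414)
φ2=120.0°: virtual centre (-0.1935, 0.3351, 0.0347), radius l
φ3=240.0°: virtual centre (-0.1450, -0.2511, -0.1732), radius l
eliminate P² terms by subtracting sphere 1 from 2 and 3
plane₁₂: -1.0498x+0.6702y+0.3523z = 0.0211
Cramer: x(z) = 0.0000+0.1152z;  y(z) = 0.0314-0.3451z
sphere 1 gives Az²+Bz+C=0 with A=1.1324, B=0.1848, C=-0.0291;  B²−4AC=0.1661;  roots -0.2616, 0.0984;  negative root z = -0.2616
x = -0.0302, y = 0.1217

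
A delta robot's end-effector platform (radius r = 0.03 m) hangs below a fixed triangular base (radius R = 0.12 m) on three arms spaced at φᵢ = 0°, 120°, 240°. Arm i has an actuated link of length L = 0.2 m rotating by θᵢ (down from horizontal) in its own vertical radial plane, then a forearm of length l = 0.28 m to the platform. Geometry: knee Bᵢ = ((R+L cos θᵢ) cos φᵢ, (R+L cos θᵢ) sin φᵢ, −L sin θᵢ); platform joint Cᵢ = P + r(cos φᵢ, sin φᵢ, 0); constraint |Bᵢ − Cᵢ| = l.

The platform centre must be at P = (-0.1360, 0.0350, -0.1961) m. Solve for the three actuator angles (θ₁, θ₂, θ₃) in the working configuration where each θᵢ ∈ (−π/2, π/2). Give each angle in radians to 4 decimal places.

θ₁ = 1.3089, θ₂ = 0.0877, θ₃ = 0.5235

arm 1 (φ=0.0°): x'=-0.1360, y'=0.0350
  A=0.2260, B=-0.1961, C=(l²−L²−A²−y'²−z²)/(2L)=-0.1309
  √(A²+B²)=0.2992;  θ1 = -0.7147+2.0235 ≈ 1.3089
φ2=120.0° → target in arm frame (0.0983, 0.1003)
  A=-0.0083, B=-0.1961, C=(l²−L²−A²−y'²−z²)/(2L)=-0.0255
  θ2 = atan2(B,A) + arccos(C/0.1963) = 0.0877
arm 3 (φ=240.0°): x'=0.0377, y'=-0.1353
  A cos θ + B sin θ = C:  0.0523·cos θ + -0.1961·sin θ = -0.0527
  θ3 = atan2(B,A) + arccos(C/0.2030) = 0.5235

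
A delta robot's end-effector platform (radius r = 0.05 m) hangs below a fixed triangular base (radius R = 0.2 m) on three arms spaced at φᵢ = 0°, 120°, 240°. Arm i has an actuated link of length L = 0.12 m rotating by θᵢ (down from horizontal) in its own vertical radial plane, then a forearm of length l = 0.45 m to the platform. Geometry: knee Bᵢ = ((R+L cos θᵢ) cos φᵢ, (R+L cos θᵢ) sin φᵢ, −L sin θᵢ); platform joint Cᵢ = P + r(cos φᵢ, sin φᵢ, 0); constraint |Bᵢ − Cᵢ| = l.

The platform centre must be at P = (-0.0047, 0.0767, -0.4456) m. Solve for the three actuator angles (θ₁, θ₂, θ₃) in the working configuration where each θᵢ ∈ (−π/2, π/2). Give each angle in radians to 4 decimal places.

θ₁ = 0.6979, θ₂ = 0.3488, θ₃ = 0.9595

rotate P by −φ1: (-0.0047, 0.0767, -0.4456)
  A cos θ + B sin θ = C:  0.1547·cos θ + -0.4456·sin θ = -0.1678
  θ1 = atan2(B,A) + arccos(C/0.4717) = 0.6979
arm 2 (φ=120.0°): x'=0.0688, y'=-0.0343
  e−x'=0.0812;  (l²−L²−(e−x')²−y'²−z²)/2L = -0.0760
  θ2 = atan2(B,A) + arccos(C/0.4529) = 0.3488
φ3=240.0° → target in arm frame (-0.0641, -0.0424)
  A cos θ + B sin θ = C:  0.2141·cos θ + -0.4456·sin θ = -0.2420
  θ3 = atan2(B,A) + arccos(C/0.4944) = 0.9595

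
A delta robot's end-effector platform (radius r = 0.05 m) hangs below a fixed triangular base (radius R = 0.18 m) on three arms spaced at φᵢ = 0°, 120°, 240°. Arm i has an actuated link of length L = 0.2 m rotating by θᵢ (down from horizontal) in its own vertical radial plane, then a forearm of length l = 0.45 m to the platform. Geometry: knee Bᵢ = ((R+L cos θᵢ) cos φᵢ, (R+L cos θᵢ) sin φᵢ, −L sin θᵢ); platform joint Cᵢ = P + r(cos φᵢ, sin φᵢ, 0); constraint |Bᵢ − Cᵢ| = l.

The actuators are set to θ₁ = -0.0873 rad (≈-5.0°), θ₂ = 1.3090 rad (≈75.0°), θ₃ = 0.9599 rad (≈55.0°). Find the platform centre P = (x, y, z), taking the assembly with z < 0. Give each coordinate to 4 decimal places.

φ1=0.0°: virtual centre (0.3292, 0.0000, 0.0174), radius l
arm 2 at φ=120.0°: ρ2 = 0.1818;  centre 2 = (-0.0909, 0.1574, -0.1932)
arm 3 at φ=240.0°: ρ3 = 0.2447;  centre 3 = (-0.1224, -0.2119, -0.1638)
|centre ₂|²−|centre ₁|² = -0.0383;  |centre ₃|²−|centre ₁|² = -0.0220
[-0.8402 0.3148 -0.4212]·P = -0.0383;  [-0.9032 -0.4239 -0.3625]·P = -0.0220
det = 0.6405;  x = 0.0362+-0.4570z,  y = -0.0252+0.1184z
quadratic in z: (1.2228)z²+(0.2270)z+(-0.1157)=0, √Δ=0.7857 → z ∈ {-0.4141, 0.2284}; z = -0.4141 (taking z<0)
x = 0.2254, y = -0.0743

(0.2254, -0.0743, -0.4141)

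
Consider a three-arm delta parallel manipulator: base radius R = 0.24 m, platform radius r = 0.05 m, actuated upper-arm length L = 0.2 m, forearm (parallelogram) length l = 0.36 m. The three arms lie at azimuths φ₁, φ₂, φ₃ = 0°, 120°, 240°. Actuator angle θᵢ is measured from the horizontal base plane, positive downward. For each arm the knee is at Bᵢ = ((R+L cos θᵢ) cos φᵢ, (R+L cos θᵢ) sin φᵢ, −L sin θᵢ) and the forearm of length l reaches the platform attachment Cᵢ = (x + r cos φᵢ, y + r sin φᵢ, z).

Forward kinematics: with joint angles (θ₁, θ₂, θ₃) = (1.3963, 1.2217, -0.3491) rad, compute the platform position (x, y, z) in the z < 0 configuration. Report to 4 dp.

(-0.1084, -0.1338, -0.2243)

centre 1 = (0.2247·cos0.0°, 0.2247·sin0.0°, -0.1970) = (0.2247, 0.0000, -0.1970)
φ2=120.0°: virtual centre (-0.1292, 0.2238, -0.1879), radius l
arm 3 at φ=240.0°: e+L cos θ3 = 0.3779;  centre 3 = (-0.1890, -0.3273, 0.0684)
eliminate P² terms by subtracting sphere 1 from 2 and 3
[-0.7079 0.4476 0.0181]·P = 0.0128;  [-0.8274 -0.6546 0.5307]·P = 0.0582
Cramer: x(z) = -0.0413+0.2991z;  y(z) = -0.0367+0.4327z
quadratic in z: (1.2767)z²+(0.2030)z+(-0.0187)=0, √Δ=0.3696 → z ∈ {-0.2243, 0.0653}; z = -0.2243 (taking z<0)
x = -0.1084, y = -0.1338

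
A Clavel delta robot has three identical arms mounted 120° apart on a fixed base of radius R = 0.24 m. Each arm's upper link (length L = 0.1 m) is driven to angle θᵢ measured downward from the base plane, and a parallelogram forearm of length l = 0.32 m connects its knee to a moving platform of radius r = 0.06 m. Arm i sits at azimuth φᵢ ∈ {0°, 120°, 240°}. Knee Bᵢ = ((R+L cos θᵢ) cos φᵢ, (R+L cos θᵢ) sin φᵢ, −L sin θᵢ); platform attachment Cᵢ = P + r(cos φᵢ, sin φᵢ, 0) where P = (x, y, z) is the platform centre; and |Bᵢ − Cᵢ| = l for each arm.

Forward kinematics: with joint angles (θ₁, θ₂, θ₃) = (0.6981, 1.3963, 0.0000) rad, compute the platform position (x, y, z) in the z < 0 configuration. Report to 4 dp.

φ1=0.0°: virtual centre (0.2566, 0.0000, -0.0643), radius l
S2 = (0.1974·cos120.0°, 0.1974·sin120.0°, -0.0985) = (-0.0987, 0.1709, -0.0985)
S3 = (0.2800·cos240.0°, 0.2800·sin240.0°, 0.0000) = (-0.1400, -0.2425, 0.0000)
|S₂|²−|S₁|² = -0.0213;  |S₃|²−|S₁|² = 0.0084
linear system: -0.7106x+0.3418y = -0.0213−-0.0684z; -0.7932x+-0.4850y = 0.0084−0.1286z
Cramer: x(z) = 0.0121+0.0175z;  y(z) = -0.0372+0.2365z
quadratic in z: (1.0562)z²+(0.1024)z+(-0.0371)=0, √Δ=0.4090 → z ∈ {-0.2421, 0.1451}; z = -0.2421 (taking z<0)
x = 0.0079, y = -0.0944

(0.0079, -0.0944, -0.2421)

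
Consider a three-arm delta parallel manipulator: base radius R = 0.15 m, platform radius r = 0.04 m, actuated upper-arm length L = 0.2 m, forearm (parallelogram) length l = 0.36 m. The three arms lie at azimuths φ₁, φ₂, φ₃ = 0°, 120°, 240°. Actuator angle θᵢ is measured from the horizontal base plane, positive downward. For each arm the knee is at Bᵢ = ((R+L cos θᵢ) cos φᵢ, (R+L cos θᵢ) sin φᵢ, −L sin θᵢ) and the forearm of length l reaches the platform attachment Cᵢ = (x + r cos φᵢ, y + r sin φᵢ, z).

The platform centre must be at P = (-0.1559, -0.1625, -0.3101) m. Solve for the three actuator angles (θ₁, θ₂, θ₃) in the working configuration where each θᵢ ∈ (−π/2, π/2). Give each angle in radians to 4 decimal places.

arm 1 (φ=0.0°): x'=-0.1559, y'=-0.1625
  A=0.2659, B=-0.3101, C=(l²−L²−A²−y'²−z²)/(2L)=-0.2592
  γ=atan2(-0.3101,0.2659)=-0.8620;  ψ=arccos(-0.6345)=2.2581;  θ1=γ+ψ≈1.3961
rotate P by −φ2: (-0.0628, 0.2163, -0.3101)
  A cos θ + B sin θ = C:  0.1728·cos θ + -0.3101·sin θ = -0.2080
  γ=atan2(-0.3101,0.1728)=-1.0625;  ψ=arccos(-0.5858)=2.1967;  θ2=γ+ψ≈1.1342
rotate P by −φ3: (0.2187, -0.0538, -0.3101)
  A cos θ + B sin θ = C:  -0.1087·cos θ + -0.3101·sin θ = -0.0532
  γ=atan2(-0.3101,-0.1087)=-1.9079;  ψ=arccos(-0.1618)=1.7333;  θ3=γ+ψ≈-0.1746

θ₁ = 1.3961, θ₂ = 1.1342, θ₃ = -0.1746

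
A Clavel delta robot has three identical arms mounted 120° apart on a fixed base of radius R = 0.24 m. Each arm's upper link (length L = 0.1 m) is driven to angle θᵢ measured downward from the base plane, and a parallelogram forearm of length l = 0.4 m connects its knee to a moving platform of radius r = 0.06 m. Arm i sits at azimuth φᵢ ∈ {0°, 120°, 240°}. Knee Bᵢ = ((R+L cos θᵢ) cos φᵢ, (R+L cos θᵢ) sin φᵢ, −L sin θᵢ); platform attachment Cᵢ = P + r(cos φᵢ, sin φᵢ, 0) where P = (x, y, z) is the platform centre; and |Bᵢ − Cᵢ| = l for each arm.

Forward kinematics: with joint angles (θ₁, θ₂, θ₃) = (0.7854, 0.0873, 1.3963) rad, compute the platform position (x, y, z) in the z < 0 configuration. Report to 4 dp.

(0.0003, 0.1143, -0.3609)

arm 1 at φ=0.0°: e+L cos θ1 = 0.2507;  S1 = (0.2507, 0.0000, -0.0707)
S2 = (0.2796·cos120.0°, 0.2796·sin120.0°, -0.0087) = (-0.1398, 0.2422, -0.0087)
φ3=240.0°: virtual centre (-0.0987, -0.1709, -0.0985), radius l
|S₂|²−|S₁|² = 0.0104;  |S₃|²−|S₁|² = -0.0192
plane₁₂: -0.7810x+0.4843y+0.1240z = 0.0104
det = 0.6054;  x = 0.0095+0.0256z,  y = 0.0368+-0.2148z
into |P−S₁|² = l²: 1.0468z² + 0.1133z + -0.0955 = 0;  Δ = 0.4125;  z = -0.3609 or 0.2527 → z<0 root = -0.3609
x = 0.0003, y = 0.1143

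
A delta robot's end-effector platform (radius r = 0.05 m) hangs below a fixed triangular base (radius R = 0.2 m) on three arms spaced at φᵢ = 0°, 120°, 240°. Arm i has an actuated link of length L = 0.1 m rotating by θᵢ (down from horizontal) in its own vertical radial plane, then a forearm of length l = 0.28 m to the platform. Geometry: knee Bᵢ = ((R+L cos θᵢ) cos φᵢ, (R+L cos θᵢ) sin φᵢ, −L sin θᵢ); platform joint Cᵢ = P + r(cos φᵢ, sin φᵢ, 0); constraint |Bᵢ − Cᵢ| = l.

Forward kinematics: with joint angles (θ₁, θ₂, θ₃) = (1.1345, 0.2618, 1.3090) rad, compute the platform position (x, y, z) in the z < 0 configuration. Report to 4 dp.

(-0.0264, 0.0745, -0.2488)

φ1=0.0°: virtual centre (0.1923, 0.0000, -0.0906), radius l
arm 2 at φ=120.0°: e+L cos θ2 = 0.2466;  centre 2 = (-0.1233, 0.2136, -0.0259)
centre 3 = (0.1759·cos240.0°, 0.1759·sin240.0°, -0.0966) = (-0.0879, -0.1523, -0.0966)
subtract pairs → two planes through P
[-0.6311 0.4271 0.1295]·P = 0.0163;  [-0.5604 -0.3046 -0.0119]·P = -0.0049
Cramer: x(z) = -0.0066+0.0796z;  y(z) = 0.0283-0.1856z
sphere 1 gives Az²+Bz+C=0 with A=1.0408, B=0.1391, C=-0.0298;  B²−4AC=0.1435;  roots -0.2488, 0.1152;  negative root z = -0.2488
x = -0.0264, y = 0.0745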